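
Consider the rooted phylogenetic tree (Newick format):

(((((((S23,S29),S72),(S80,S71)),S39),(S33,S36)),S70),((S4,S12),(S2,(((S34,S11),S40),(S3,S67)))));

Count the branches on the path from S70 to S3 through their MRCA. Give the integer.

The MRCA of S70 and S3 is the root of the tree.
From S70 up to that node: 2 branches. From S3 up to the same node: 5 branches. Total: 2 + 5 = 7.

7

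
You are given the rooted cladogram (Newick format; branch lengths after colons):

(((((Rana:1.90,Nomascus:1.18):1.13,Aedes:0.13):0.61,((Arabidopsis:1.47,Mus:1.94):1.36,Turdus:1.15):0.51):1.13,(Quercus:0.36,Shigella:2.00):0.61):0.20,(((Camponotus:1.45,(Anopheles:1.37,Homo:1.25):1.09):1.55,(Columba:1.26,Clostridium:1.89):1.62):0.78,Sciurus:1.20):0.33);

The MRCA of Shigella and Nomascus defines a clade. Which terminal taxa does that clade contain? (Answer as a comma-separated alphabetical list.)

Tracing Shigella: it sits inside (Quercus,Shigella).
Tracing Nomascus: it sits inside (Rana,Nomascus).
The smallest clade enclosing both is ((((Rana,Nomascus),Aedes),((Arabidopsis,Mus),Turdus)),(Quercus,Shigella)); the answer is its 8 terminal taxa in alphabetical order.

Aedes, Arabidopsis, Mus, Nomascus, Quercus, Rana, Shigella, Turdus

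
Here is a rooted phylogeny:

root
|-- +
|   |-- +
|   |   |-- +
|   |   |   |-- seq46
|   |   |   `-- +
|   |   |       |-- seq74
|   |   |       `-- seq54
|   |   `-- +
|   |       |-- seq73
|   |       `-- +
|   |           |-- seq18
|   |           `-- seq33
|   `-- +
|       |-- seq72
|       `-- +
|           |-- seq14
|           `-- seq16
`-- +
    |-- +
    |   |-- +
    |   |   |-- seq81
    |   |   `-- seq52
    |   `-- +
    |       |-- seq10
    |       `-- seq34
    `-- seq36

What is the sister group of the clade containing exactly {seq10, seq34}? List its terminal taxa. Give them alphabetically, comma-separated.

seq52, seq81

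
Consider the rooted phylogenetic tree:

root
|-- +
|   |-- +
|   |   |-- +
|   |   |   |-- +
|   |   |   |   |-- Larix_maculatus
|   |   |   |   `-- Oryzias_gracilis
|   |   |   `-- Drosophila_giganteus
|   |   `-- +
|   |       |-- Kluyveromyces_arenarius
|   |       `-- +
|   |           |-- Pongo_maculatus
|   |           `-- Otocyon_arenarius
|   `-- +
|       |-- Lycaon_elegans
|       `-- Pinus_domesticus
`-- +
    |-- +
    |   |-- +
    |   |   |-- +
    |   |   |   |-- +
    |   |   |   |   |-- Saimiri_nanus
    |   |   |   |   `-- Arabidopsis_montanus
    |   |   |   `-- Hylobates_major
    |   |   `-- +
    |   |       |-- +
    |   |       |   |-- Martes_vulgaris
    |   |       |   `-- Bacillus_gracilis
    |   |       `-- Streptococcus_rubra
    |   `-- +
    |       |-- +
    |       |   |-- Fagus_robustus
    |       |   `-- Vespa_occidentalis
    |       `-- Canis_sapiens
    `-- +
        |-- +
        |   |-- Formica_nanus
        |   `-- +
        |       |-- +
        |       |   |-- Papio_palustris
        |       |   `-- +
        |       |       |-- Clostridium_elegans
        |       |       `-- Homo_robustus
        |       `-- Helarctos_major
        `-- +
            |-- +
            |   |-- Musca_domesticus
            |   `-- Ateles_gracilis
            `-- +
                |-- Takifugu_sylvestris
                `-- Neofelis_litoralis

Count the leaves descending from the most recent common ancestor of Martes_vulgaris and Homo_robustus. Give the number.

The MRCA of Martes_vulgaris and Homo_robustus is the node subtending (((((Saimiri_nanus,Arabidopsis_montanus),Hylobates_major),((Martes_vulgaris,Bacillus_gracilis),Streptococcus_rubra)),((Fagus_robustus,Vespa_occidentalis),Canis_sapiens)),((Formica_nanus,((Papio_palustris,(Clostridium_elegans,Homo_robustus)),Helarctos_major)),((Musca_domesticus,Ateles_gracilis),(Takifugu_sylvestris,Neofelis_litoralis)))).
That clade contains 18 terminal taxa: Arabidopsis_montanus, Ateles_gracilis, Bacillus_gracilis, Canis_sapiens, Clostridium_elegans, Fagus_robustus, Formica_nanus, Helarctos_major, Homo_robustus, Hylobates_major, Martes_vulgaris, Musca_domesticus, Neofelis_litoralis, Papio_palustris, Saimiri_nanus, Streptococcus_rubra, Takifugu_sylvestris, Vespa_occidentalis.

18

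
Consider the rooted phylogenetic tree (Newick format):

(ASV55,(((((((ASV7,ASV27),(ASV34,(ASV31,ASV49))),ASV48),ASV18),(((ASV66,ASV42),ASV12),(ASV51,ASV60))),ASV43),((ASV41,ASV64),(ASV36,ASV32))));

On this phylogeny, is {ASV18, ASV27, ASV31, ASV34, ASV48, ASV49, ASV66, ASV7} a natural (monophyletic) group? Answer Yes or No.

No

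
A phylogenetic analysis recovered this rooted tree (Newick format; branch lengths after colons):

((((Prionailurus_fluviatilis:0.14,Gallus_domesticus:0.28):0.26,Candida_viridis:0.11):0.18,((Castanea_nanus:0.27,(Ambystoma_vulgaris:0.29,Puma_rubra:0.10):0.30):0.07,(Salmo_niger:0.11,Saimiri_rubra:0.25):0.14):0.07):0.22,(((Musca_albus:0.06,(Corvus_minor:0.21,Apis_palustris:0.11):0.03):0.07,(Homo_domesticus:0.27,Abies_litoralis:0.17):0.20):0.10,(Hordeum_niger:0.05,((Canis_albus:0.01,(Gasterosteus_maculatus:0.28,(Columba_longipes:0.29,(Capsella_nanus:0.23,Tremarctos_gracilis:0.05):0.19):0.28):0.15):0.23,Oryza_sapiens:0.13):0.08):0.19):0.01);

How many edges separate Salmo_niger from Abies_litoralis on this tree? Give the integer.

8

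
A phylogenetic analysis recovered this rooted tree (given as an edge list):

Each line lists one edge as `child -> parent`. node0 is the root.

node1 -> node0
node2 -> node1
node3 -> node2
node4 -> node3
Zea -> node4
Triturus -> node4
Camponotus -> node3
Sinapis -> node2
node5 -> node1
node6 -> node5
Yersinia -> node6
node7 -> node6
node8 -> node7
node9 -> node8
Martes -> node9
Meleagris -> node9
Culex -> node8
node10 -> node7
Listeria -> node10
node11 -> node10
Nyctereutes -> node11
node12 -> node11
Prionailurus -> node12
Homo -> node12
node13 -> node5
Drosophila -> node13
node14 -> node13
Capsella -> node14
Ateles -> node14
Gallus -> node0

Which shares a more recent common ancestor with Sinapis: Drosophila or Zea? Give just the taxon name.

Zea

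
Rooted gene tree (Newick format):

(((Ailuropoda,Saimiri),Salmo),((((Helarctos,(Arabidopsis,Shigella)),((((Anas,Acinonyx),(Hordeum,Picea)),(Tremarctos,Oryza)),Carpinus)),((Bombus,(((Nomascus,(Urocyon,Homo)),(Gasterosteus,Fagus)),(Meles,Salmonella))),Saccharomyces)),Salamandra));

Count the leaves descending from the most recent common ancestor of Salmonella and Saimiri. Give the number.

The MRCA of Salmonella and Saimiri is the root, so the clade is the entire tree.
That clade contains 23 terminal taxa: Acinonyx, Ailuropoda, Anas, Arabidopsis, Bombus, Carpinus, Fagus, Gasterosteus, Helarctos, Homo, Hordeum, Meles, Nomascus, Oryza, Picea, Saccharomyces, Saimiri, Salamandra, Salmo, Salmonella, Shigella, Tremarctos, Urocyon.

23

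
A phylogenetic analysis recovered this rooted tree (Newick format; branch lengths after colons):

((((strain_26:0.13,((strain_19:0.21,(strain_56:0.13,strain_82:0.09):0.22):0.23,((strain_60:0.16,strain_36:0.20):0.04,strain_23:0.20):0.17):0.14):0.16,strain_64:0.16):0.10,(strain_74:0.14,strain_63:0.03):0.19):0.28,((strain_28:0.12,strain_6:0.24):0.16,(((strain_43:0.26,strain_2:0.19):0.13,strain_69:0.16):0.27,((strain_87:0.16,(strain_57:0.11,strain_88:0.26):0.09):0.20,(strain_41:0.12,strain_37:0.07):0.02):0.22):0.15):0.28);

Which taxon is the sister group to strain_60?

strain_60 attaches to the tree at the node subtending (strain_60,strain_36).
The other lineage descending from that same node — the sister group — is the single tip strain_36.

strain_36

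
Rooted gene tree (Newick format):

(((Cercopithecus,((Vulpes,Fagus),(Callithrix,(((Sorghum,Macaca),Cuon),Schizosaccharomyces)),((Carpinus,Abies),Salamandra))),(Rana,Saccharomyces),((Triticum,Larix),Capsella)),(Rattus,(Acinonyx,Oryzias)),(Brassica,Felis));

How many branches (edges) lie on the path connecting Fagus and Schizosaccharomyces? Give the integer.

5

The MRCA of Fagus and Schizosaccharomyces is the node subtending ((Vulpes,Fagus),(Callithrix,(((Sorghum,Macaca),Cuon),Schizosaccharomyces)),((Carpinus,Abies),Salamandra)).
From Fagus up to that node: 2 branches. From Schizosaccharomyces up to the same node: 3 branches. Total: 2 + 3 = 5.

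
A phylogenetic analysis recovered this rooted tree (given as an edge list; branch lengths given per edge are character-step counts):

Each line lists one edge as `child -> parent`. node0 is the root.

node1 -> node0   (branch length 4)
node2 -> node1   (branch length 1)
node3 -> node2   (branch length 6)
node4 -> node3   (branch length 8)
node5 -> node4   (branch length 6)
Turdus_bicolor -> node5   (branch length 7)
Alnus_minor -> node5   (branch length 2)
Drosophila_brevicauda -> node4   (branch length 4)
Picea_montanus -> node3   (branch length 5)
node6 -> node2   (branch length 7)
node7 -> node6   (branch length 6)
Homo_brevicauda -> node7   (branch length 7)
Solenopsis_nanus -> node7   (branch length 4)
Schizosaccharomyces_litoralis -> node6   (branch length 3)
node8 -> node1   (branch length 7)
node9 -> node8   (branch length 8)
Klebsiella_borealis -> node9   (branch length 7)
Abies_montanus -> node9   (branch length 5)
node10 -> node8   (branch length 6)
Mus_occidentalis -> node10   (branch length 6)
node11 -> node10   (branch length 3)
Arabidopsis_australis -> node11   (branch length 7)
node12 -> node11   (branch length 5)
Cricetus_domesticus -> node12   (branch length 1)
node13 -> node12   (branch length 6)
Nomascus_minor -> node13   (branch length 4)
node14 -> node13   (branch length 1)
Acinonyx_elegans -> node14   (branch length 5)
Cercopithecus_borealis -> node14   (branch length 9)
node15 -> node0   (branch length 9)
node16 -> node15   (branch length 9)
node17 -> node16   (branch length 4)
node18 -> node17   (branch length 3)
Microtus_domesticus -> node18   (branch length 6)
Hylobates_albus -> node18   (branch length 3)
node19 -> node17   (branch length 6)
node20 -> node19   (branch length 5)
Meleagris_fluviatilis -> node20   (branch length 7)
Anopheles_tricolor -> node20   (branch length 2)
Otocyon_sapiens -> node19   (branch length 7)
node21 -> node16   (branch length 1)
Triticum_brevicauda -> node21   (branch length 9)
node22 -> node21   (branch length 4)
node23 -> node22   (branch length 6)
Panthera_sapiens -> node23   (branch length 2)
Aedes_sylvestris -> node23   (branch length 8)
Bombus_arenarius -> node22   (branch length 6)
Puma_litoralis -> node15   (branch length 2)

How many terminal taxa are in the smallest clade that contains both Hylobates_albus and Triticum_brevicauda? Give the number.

The MRCA of Hylobates_albus and Triticum_brevicauda is the node subtending (((Microtus_domesticus,Hylobates_albus),((Meleagris_fluviatilis,Anopheles_tricolor),Otocyon_sapiens)),(Triticum_brevicauda,((Panthera_sapiens,Aedes_sylvestris),Bombus_arenarius))).
That clade contains 9 terminal taxa: Aedes_sylvestris, Anopheles_tricolor, Bombus_arenarius, Hylobates_albus, Meleagris_fluviatilis, Microtus_domesticus, Otocyon_sapiens, Panthera_sapiens, Triticum_brevicauda.

9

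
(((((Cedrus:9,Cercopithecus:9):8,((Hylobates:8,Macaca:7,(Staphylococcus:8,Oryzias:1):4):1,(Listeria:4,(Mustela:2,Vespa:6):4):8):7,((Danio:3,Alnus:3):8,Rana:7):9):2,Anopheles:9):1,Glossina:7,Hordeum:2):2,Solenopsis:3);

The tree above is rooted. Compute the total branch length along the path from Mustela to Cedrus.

38

The path runs Mustela → … → MRCA → … → Cedrus; the MRCA is the node subtending ((Cedrus,Cercopithecus),((Hylobates,Macaca,(Staphylococcus,Oryzias)),(Listeria,(Mustela,Vespa))),((Danio,Alnus),Rana)).
Branch lengths along that path: 2 + 4 + 8 + 7 + 8 + 9 = 38.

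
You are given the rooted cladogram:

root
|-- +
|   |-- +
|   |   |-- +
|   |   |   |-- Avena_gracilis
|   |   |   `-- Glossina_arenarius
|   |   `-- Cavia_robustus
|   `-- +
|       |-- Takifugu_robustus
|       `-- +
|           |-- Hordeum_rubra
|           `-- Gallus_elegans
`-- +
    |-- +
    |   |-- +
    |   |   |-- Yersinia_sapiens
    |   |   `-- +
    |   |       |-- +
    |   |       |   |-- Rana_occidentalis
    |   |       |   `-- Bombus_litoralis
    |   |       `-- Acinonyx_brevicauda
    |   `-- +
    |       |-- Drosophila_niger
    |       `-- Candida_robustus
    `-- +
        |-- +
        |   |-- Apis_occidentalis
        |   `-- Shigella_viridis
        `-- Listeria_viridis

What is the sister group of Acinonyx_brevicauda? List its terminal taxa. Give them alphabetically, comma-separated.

Acinonyx_brevicauda attaches to the tree at the node subtending ((Rana_occidentalis,Bombus_litoralis),Acinonyx_brevicauda).
The other lineage descending from that same node — the sister group — is (Rana_occidentalis,Bombus_litoralis); its 2 tips in alphabetical order are the answer.

Bombus_litoralis, Rana_occidentalis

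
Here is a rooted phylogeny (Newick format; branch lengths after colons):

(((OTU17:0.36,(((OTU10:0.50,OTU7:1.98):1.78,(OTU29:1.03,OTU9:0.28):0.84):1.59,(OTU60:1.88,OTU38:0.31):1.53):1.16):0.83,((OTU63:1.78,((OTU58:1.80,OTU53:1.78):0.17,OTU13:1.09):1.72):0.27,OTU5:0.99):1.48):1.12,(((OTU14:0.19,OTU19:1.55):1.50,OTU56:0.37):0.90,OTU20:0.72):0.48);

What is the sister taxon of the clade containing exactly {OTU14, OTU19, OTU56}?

The clade containing exactly {OTU14, OTU19, OTU56} attaches to the tree at the node subtending (((OTU14,OTU19),OTU56),OTU20).
The other lineage descending from that same node — the sister group — is the single tip OTU20.

OTU20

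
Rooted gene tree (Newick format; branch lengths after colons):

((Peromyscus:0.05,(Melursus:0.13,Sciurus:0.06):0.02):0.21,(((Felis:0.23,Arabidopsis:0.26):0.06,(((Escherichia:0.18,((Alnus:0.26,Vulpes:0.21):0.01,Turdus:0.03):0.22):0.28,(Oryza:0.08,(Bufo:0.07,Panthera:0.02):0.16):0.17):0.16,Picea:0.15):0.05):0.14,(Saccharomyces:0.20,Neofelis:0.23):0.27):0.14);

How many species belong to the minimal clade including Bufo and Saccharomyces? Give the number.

The MRCA of Bufo and Saccharomyces is the node subtending (((Felis,Arabidopsis),(((Escherichia,((Alnus,Vulpes),Turdus)),(Oryza,(Bufo,Panthera))),Picea)),(Saccharomyces,Neofelis)).
That clade contains 12 terminal taxa: Alnus, Arabidopsis, Bufo, Escherichia, Felis, Neofelis, Oryza, Panthera, Picea, Saccharomyces, Turdus, Vulpes.

12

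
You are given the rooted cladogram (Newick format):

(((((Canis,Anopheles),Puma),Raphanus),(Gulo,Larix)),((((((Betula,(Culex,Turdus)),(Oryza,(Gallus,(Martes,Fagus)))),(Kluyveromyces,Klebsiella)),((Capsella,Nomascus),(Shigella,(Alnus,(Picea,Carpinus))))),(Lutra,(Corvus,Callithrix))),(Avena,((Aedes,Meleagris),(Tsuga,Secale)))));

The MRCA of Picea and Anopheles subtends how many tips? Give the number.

29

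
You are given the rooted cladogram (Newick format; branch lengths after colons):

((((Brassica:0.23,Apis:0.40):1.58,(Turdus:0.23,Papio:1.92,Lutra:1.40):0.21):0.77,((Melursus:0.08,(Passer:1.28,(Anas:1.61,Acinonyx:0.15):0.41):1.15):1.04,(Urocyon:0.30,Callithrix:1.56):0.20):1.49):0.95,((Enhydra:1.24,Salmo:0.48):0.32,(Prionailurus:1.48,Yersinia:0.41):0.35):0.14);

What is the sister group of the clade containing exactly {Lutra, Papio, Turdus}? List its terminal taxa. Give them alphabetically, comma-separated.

The clade containing exactly {Lutra, Papio, Turdus} attaches to the tree at the node subtending ((Brassica,Apis),(Turdus,Papio,Lutra)).
The other lineage descending from that same node — the sister group — is (Brassica,Apis); its 2 tips in alphabetical order are the answer.

Apis, Brassica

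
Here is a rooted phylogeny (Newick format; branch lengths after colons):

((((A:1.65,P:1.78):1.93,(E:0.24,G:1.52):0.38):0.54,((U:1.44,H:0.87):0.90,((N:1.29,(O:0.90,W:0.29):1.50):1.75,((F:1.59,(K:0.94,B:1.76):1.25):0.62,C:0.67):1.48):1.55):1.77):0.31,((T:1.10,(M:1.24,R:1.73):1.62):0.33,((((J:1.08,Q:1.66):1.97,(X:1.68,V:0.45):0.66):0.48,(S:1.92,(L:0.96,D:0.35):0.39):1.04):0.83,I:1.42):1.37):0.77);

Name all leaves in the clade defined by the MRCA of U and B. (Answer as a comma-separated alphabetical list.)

Tracing U: it sits inside (U,H).
Tracing B: it sits inside (K,B).
The smallest clade enclosing both is ((U,H),((N,(O,W)),((F,(K,B)),C))); the answer is its 9 terminal taxa in alphabetical order.

B, C, F, H, K, N, O, U, W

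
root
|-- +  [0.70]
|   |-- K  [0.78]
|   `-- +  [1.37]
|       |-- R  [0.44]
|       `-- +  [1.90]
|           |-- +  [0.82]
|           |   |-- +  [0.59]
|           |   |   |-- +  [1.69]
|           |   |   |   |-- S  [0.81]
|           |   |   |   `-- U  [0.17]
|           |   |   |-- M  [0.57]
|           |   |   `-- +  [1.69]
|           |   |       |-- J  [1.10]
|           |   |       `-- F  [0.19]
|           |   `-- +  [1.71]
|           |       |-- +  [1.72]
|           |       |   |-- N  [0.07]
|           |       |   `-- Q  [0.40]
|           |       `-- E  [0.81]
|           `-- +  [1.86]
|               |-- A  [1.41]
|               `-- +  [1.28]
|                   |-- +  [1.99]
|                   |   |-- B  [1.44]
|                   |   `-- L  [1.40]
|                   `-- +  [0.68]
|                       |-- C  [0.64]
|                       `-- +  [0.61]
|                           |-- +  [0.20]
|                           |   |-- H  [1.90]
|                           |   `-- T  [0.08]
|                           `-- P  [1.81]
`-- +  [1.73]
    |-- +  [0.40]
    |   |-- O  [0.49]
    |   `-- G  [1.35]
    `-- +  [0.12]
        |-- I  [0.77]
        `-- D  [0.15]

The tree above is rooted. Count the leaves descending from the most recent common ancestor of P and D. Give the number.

The MRCA of P and D is the root, so the clade is the entire tree.
That clade contains 21 terminal taxa: A, B, C, D, E, F, G, H, I, J, K, L, M, N, O, P, Q, R, S, T, U.

21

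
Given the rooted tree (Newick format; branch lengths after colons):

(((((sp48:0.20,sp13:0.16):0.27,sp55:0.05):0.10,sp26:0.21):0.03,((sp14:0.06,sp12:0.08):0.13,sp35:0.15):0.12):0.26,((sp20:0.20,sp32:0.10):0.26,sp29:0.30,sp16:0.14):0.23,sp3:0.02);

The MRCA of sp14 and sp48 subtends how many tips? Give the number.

7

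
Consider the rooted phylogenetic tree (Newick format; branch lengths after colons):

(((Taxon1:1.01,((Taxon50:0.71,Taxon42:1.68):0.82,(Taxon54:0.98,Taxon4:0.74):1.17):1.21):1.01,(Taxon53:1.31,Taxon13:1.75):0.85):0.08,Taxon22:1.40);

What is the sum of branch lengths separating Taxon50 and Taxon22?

5.23

The path runs Taxon50 → … → MRCA → … → Taxon22; the MRCA is the root of the tree.
Branch lengths along that path: 0.71 + 0.82 + 1.21 + 1.01 + 0.08 + 1.40 = 5.23.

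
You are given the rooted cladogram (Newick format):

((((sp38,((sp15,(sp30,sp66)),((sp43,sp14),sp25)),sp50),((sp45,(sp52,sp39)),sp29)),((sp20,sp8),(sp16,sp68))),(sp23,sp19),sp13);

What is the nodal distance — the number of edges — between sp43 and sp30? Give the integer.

The MRCA of sp43 and sp30 is the node subtending ((sp15,(sp30,sp66)),((sp43,sp14),sp25)).
From sp43 up to that node: 3 branches. From sp30 up to the same node: 3 branches. Total: 3 + 3 = 6.

6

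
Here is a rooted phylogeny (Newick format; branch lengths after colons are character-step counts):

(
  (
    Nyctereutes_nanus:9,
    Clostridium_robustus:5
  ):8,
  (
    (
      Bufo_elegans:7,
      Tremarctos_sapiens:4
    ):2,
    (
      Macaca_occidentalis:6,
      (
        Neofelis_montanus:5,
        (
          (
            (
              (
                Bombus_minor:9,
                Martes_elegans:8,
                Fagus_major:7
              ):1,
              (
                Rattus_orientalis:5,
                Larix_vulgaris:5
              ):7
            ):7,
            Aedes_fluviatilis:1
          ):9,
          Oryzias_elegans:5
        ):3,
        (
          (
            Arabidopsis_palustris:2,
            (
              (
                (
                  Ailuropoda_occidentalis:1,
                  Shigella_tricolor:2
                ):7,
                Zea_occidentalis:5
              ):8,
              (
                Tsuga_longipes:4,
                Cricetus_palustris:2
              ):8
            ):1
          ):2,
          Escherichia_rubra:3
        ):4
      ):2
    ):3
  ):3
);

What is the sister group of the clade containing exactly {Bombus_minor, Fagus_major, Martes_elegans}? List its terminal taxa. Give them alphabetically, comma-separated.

The clade containing exactly {Bombus_minor, Fagus_major, Martes_elegans} attaches to the tree at the node subtending ((Bombus_minor,Martes_elegans,Fagus_major),(Rattus_orientalis,Larix_vulgaris)).
The other lineage descending from that same node — the sister group — is (Rattus_orientalis,Larix_vulgaris); its 2 tips in alphabetical order are the answer.

Larix_vulgaris, Rattus_orientalis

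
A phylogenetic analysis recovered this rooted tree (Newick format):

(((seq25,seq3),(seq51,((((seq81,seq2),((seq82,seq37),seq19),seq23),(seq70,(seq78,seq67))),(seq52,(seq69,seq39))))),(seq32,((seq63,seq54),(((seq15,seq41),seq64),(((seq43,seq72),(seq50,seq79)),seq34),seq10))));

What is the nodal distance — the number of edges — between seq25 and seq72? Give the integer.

The MRCA of seq25 and seq72 is the root of the tree.
From seq25 up to that node: 3 branches. From seq72 up to the same node: 7 branches. Total: 3 + 7 = 10.

10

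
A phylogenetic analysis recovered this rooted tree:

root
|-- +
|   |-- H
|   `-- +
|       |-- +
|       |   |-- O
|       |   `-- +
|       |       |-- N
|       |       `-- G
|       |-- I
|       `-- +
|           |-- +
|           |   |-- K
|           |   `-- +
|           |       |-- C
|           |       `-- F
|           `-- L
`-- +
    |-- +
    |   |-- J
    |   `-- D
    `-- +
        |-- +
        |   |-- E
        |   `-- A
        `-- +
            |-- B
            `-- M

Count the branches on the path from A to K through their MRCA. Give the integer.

The MRCA of A and K is the root of the tree.
From A up to that node: 4 branches. From K up to the same node: 5 branches. Total: 4 + 5 = 9.

9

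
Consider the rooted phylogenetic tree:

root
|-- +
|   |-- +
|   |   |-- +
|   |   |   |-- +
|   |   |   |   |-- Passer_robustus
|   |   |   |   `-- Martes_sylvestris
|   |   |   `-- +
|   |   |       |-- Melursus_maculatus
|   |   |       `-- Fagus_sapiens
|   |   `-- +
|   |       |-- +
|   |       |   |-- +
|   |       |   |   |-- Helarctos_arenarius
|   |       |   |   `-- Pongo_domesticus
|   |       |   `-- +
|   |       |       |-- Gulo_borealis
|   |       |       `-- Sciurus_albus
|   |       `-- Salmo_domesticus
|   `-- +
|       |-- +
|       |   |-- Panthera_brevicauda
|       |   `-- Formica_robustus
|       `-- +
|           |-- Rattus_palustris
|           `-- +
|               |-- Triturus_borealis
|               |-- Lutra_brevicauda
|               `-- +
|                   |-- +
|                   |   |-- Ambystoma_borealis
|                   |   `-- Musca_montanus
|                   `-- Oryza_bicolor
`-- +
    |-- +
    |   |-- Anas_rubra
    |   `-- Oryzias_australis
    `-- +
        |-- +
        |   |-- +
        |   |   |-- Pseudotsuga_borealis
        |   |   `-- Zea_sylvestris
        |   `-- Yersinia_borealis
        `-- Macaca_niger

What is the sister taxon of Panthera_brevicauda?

Formica_robustus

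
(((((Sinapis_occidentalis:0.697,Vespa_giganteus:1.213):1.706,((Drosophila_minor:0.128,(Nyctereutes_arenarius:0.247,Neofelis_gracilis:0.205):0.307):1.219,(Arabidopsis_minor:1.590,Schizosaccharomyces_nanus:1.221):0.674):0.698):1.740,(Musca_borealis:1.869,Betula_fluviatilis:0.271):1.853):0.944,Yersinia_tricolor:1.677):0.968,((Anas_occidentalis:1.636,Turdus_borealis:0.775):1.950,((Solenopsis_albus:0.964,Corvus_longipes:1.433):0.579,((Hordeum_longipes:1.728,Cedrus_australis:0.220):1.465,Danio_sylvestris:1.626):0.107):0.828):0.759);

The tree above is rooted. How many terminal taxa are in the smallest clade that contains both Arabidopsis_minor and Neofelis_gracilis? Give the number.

The MRCA of Arabidopsis_minor and Neofelis_gracilis is the node subtending ((Drosophila_minor,(Nyctereutes_arenarius,Neofelis_gracilis)),(Arabidopsis_minor,Schizosaccharomyces_nanus)).
That clade contains 5 terminal taxa: Arabidopsis_minor, Drosophila_minor, Neofelis_gracilis, Nyctereutes_arenarius, Schizosaccharomyces_nanus.

5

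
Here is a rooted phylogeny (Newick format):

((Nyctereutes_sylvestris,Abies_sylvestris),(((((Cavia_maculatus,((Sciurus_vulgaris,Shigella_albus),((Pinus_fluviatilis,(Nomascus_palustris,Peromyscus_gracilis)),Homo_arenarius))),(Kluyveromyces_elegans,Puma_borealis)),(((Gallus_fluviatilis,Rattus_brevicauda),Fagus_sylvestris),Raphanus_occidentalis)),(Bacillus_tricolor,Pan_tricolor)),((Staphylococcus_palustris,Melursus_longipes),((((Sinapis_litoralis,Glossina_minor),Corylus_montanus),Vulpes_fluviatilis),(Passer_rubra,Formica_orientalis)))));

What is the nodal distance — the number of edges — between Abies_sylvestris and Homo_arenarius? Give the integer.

The MRCA of Abies_sylvestris and Homo_arenarius is the root of the tree.
From Abies_sylvestris up to that node: 2 branches. From Homo_arenarius up to the same node: 8 branches. Total: 2 + 8 = 10.

10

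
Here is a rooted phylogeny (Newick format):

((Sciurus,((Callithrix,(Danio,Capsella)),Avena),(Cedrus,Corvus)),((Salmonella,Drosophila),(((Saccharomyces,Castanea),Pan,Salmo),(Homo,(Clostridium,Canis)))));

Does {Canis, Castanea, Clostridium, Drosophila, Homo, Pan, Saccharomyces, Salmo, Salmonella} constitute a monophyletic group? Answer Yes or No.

The most recent common ancestor of these taxa subtends ((Salmonella,Drosophila),(((Saccharomyces,Castanea),Pan,Salmo),(Homo,(Clostridium,Canis)))).
That clade has exactly 9 tips — every listed taxon and nothing else — so the group is monophyletic.

Yes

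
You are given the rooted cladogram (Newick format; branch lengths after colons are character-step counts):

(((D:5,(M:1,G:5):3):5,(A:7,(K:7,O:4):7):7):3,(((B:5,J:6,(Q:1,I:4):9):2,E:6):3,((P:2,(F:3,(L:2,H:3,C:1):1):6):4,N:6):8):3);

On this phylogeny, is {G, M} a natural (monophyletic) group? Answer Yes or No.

The most recent common ancestor of these taxa subtends (M,G).
That clade has exactly 2 tips — every listed taxon and nothing else — so the group is monophyletic.

Yes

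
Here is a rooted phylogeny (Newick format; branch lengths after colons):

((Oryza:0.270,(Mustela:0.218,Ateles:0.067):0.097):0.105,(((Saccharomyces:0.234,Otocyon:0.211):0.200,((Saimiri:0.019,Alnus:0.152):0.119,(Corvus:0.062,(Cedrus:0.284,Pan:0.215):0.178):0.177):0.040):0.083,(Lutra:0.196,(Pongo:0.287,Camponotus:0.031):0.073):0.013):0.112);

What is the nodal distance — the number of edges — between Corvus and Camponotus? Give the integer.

7

The MRCA of Corvus and Camponotus is the node subtending (((Saccharomyces,Otocyon),((Saimiri,Alnus),(Corvus,(Cedrus,Pan)))),(Lutra,(Pongo,Camponotus))).
From Corvus up to that node: 4 branches. From Camponotus up to the same node: 3 branches. Total: 4 + 3 = 7.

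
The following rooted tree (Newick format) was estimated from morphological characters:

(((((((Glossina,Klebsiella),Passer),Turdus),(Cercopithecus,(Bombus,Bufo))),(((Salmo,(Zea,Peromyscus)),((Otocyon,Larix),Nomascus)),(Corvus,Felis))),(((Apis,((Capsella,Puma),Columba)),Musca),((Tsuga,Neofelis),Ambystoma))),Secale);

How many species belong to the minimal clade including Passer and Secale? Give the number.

The MRCA of Passer and Secale is the root, so the clade is the entire tree.
That clade contains 24 terminal taxa: Ambystoma, Apis, Bombus, Bufo, Capsella, Cercopithecus, Columba, Corvus, Felis, Glossina, Klebsiella, Larix, Musca, Neofelis, Nomascus, Otocyon, Passer, Peromyscus, Puma, Salmo, Secale, Tsuga, Turdus, Zea.

24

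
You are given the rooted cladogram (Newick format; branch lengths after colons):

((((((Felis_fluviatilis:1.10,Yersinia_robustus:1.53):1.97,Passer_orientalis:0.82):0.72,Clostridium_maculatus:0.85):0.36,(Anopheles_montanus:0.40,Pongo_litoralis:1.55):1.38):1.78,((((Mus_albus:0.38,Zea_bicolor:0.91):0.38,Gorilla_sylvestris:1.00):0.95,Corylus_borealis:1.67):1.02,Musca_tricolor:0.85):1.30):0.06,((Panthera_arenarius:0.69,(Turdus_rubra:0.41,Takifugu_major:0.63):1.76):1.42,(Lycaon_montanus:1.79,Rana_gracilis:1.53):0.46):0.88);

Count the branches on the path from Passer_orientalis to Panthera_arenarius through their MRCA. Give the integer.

8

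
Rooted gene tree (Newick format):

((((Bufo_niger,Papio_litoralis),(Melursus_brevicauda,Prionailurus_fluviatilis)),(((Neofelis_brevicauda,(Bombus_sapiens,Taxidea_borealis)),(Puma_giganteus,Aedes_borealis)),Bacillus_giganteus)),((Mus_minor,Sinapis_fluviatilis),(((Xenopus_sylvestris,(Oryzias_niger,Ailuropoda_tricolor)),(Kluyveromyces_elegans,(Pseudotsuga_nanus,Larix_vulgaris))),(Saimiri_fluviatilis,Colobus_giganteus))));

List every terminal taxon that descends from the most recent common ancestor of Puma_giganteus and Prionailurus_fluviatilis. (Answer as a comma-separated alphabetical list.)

Tracing Puma_giganteus: it sits inside (Puma_giganteus,Aedes_borealis).
Tracing Prionailurus_fluviatilis: it sits inside (Melursus_brevicauda,Prionailurus_fluviatilis).
The smallest clade enclosing both is (((Bufo_niger,Papio_litoralis),(Melursus_brevicauda,Prionailurus_fluviatilis)),(((Neofelis_brevicauda,(Bombus_sapiens,Taxidea_borealis)),(Puma_giganteus,Aedes_borealis)),Bacillus_giganteus)); the answer is its 10 terminal taxa in alphabetical order.

Aedes_borealis, Bacillus_giganteus, Bombus_sapiens, Bufo_niger, Melursus_brevicauda, Neofelis_brevicauda, Papio_litoralis, Prionailurus_fluviatilis, Puma_giganteus, Taxidea_borealis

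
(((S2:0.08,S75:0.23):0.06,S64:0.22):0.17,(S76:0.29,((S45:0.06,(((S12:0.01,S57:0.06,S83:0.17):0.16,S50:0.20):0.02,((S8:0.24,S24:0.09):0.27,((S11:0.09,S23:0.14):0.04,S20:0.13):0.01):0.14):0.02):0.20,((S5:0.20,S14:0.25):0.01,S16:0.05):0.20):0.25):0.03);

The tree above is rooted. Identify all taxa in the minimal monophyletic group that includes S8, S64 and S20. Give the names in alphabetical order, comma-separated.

Tracing S8: it sits inside (S8,S24).
Tracing S64: it sits inside ((S2,S75),S64).
Tracing S20: it sits inside ((S11,S23),S20).
The smallest clade enclosing all 3 is the whole tree (their MRCA is the root), so the answer is all 17 tips in alphabetical order.

S11, S12, S14, S16, S2, S20, S23, S24, S45, S5, S50, S57, S64, S75, S76, S8, S83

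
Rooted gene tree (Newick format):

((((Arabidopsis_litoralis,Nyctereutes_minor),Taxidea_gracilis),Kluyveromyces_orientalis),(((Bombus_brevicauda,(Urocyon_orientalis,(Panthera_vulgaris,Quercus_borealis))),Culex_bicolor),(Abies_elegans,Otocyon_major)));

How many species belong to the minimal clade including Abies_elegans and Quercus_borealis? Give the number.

7

The MRCA of Abies_elegans and Quercus_borealis is the node subtending (((Bombus_brevicauda,(Urocyon_orientalis,(Panthera_vulgaris,Quercus_borealis))),Culex_bicolor),(Abies_elegans,Otocyon_major)).
That clade contains 7 terminal taxa: Abies_elegans, Bombus_brevicauda, Culex_bicolor, Otocyon_major, Panthera_vulgaris, Quercus_borealis, Urocyon_orientalis.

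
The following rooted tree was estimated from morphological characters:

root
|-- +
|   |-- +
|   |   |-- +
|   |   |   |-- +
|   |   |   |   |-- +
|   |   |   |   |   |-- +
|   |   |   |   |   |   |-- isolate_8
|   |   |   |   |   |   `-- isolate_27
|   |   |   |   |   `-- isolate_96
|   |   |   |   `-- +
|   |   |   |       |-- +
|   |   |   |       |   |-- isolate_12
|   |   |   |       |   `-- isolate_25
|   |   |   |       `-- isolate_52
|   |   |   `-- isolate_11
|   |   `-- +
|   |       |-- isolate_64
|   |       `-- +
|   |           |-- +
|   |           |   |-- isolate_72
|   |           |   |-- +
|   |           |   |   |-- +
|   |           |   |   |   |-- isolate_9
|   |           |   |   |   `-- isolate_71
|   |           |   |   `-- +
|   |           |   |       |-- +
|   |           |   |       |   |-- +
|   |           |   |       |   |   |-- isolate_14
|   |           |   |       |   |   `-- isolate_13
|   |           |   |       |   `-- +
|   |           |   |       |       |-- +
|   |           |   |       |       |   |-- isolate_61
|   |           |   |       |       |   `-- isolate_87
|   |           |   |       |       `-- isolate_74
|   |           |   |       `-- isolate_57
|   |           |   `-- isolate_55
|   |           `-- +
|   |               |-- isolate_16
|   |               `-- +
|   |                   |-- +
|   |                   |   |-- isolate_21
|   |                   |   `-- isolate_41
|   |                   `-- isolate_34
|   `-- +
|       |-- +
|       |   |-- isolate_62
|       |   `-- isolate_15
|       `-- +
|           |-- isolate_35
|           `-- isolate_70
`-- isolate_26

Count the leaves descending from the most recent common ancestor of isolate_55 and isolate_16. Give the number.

The MRCA of isolate_55 and isolate_16 is the node subtending ((isolate_72,((isolate_9,isolate_71),(((isolate_14,isolate_13),((isolate_61,isolate_87),isolate_74)),isolate_57)),isolate_55),(isolate_16,((isolate_21,isolate_41),isolate_34))).
That clade contains 14 terminal taxa: isolate_13, isolate_14, isolate_16, isolate_21, isolate_34, isolate_41, isolate_55, isolate_57, isolate_61, isolate_71, isolate_72, isolate_74, isolate_87, isolate_9.

14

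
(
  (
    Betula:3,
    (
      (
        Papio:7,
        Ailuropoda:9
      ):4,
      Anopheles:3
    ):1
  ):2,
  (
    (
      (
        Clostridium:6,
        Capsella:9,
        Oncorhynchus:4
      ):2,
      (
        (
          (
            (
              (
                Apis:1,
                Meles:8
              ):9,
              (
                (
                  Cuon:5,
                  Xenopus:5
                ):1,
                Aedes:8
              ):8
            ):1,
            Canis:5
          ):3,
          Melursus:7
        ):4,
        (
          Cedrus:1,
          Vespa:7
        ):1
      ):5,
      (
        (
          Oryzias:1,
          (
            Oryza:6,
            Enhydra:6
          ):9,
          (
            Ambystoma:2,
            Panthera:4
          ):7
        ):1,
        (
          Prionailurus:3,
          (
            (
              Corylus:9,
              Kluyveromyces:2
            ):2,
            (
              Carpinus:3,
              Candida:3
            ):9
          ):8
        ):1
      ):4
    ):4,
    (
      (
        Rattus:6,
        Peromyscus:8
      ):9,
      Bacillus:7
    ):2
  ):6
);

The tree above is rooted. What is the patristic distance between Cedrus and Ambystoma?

The path runs Cedrus → … → MRCA → … → Ambystoma; the MRCA is the node subtending ((Clostridium,Capsella,Oncorhynchus),(((((Apis,Meles),((Cuon,Xenopus),Aedes)),Canis),Melursus),(Cedrus,Vespa)),((Oryzias,(Oryza,Enhydra),(Ambystoma,Panthera)),(Prionailurus,((Corylus,Kluyveromyces),(Carpinus,Candida))))).
Branch lengths along that path: 1 + 1 + 5 + 4 + 1 + 7 + 2 = 21.

21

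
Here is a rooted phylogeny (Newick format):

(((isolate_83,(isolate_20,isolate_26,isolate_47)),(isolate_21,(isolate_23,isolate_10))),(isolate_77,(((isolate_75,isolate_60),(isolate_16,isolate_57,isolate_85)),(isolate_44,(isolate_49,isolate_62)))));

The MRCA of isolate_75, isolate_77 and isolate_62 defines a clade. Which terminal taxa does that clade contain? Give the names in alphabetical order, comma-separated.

Tracing isolate_75: it sits inside (isolate_75,isolate_60).
Tracing isolate_77: it sits inside (isolate_77,(((isolate_75,isolate_60),(isolate_16,isolate_57,isolate_85)),(isolate_44,(isolate_49,isolate_62)))).
Tracing isolate_62: it sits inside (isolate_49,isolate_62).
The smallest clade enclosing all 3 is (isolate_77,(((isolate_75,isolate_60),(isolate_16,isolate_57,isolate_85)),(isolate_44,(isolate_49,isolate_62)))); the answer is its 9 terminal taxa in alphabetical order.

isolate_16, isolate_44, isolate_49, isolate_57, isolate_60, isolate_62, isolate_75, isolate_77, isolate_85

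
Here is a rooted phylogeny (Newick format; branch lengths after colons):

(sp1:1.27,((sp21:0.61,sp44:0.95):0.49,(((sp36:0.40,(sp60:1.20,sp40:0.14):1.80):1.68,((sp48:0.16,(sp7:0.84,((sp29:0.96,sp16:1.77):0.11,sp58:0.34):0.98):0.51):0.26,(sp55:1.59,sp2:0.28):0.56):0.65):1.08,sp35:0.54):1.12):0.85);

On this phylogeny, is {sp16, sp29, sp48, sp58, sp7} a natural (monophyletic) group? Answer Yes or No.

The most recent common ancestor of these taxa subtends (sp48,(sp7,((sp29,sp16),sp58))).
That clade has exactly 5 tips — every listed taxon and nothing else — so the group is monophyletic.

Yes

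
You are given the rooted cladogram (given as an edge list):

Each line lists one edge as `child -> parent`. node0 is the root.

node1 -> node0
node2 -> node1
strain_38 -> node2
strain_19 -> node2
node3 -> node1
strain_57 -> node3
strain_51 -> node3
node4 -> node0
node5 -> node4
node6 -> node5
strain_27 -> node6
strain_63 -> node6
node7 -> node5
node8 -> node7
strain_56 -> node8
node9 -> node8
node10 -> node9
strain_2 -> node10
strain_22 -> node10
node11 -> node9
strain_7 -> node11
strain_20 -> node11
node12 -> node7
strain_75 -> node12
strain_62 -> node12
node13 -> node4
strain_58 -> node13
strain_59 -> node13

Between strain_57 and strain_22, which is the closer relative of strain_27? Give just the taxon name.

The MRCA of strain_27 and strain_22 subtends ((strain_27,strain_63),((strain_56,((strain_2,strain_22),(strain_7,strain_20))),(strain_75,strain_62))) (9 taxa).
The MRCA of strain_27 and strain_57 is the root, subtending the entire tree (15 taxa).
The first is nested inside the second, so strain_27 shares a more recent common ancestor with strain_22.

strain_22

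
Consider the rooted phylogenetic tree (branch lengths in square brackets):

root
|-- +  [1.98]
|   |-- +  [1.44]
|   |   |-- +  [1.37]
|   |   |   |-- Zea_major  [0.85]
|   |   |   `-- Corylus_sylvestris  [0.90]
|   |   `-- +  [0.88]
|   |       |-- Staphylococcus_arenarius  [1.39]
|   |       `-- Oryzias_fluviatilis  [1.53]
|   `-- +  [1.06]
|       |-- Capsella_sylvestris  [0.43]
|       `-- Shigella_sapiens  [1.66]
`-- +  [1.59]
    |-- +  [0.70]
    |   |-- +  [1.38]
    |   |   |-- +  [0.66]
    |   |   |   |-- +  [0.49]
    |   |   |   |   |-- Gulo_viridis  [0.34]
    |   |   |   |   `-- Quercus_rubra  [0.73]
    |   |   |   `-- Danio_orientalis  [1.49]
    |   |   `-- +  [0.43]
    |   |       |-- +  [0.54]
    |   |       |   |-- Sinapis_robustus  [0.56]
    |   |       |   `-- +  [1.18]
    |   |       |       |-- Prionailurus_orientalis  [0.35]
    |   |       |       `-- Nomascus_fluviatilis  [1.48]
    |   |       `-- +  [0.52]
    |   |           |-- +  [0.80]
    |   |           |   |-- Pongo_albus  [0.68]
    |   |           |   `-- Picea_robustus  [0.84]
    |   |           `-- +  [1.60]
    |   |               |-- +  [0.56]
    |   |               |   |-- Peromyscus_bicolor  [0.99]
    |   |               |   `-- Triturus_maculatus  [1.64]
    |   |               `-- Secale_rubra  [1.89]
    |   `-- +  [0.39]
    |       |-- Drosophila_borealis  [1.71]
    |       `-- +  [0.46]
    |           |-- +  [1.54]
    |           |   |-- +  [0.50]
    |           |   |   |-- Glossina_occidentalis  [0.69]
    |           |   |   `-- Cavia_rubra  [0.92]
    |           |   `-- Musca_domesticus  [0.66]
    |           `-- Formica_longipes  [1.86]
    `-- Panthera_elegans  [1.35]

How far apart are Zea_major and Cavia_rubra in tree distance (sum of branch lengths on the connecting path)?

11.74

The path runs Zea_major → … → MRCA → … → Cavia_rubra; the MRCA is the root of the tree.
Branch lengths along that path: 0.85 + 1.37 + 1.44 + 1.98 + 1.59 + 0.70 + 0.39 + 0.46 + 1.54 + 0.50 + 0.92 = 11.74.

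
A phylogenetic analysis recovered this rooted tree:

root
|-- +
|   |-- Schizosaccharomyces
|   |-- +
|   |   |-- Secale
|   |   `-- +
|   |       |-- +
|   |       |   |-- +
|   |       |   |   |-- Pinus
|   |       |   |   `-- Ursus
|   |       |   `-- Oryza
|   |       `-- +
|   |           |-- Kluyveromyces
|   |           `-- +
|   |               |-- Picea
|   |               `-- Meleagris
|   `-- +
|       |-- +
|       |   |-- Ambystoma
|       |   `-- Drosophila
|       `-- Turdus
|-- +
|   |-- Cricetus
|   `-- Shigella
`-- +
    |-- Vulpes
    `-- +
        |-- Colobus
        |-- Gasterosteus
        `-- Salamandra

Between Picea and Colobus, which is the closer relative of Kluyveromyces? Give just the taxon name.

The MRCA of Kluyveromyces and Picea subtends (Kluyveromyces,(Picea,Meleagris)) (3 taxa).
The MRCA of Kluyveromyces and Colobus is the root, subtending the entire tree (17 taxa).
The first is nested inside the second, so Kluyveromyces shares a more recent common ancestor with Picea.

Picea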